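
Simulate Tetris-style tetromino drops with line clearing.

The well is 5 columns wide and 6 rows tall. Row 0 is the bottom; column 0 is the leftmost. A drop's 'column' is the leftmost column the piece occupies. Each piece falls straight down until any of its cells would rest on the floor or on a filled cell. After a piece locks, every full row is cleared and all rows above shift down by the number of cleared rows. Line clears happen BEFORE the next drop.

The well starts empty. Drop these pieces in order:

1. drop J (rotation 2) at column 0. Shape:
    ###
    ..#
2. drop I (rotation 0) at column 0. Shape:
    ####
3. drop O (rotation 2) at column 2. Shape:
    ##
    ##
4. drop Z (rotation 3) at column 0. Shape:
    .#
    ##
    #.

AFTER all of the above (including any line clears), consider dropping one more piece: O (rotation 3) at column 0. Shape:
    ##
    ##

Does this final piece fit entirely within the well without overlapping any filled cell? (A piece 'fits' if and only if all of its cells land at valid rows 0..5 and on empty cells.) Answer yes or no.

Answer: no

Derivation:
Drop 1: J rot2 at col 0 lands with bottom-row=0; cleared 0 line(s) (total 0); column heights now [2 2 2 0 0], max=2
Drop 2: I rot0 at col 0 lands with bottom-row=2; cleared 0 line(s) (total 0); column heights now [3 3 3 3 0], max=3
Drop 3: O rot2 at col 2 lands with bottom-row=3; cleared 0 line(s) (total 0); column heights now [3 3 5 5 0], max=5
Drop 4: Z rot3 at col 0 lands with bottom-row=3; cleared 0 line(s) (total 0); column heights now [5 6 5 5 0], max=6
Test piece O rot3 at col 0 (width 2): heights before test = [5 6 5 5 0]; fits = False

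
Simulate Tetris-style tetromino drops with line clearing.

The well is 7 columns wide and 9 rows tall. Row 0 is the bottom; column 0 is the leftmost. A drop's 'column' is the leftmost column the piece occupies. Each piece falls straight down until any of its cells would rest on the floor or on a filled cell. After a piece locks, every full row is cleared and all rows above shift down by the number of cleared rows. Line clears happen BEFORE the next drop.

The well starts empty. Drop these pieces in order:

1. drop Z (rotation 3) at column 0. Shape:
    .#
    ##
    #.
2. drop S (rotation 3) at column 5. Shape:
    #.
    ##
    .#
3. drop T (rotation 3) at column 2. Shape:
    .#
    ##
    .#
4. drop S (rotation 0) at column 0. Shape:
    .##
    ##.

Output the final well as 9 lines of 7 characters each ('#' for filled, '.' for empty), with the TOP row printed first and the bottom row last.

Drop 1: Z rot3 at col 0 lands with bottom-row=0; cleared 0 line(s) (total 0); column heights now [2 3 0 0 0 0 0], max=3
Drop 2: S rot3 at col 5 lands with bottom-row=0; cleared 0 line(s) (total 0); column heights now [2 3 0 0 0 3 2], max=3
Drop 3: T rot3 at col 2 lands with bottom-row=0; cleared 0 line(s) (total 0); column heights now [2 3 2 3 0 3 2], max=3
Drop 4: S rot0 at col 0 lands with bottom-row=3; cleared 0 line(s) (total 0); column heights now [4 5 5 3 0 3 2], max=5

Answer: .......
.......
.......
.......
.##....
##.....
.#.#.#.
####.##
#..#..#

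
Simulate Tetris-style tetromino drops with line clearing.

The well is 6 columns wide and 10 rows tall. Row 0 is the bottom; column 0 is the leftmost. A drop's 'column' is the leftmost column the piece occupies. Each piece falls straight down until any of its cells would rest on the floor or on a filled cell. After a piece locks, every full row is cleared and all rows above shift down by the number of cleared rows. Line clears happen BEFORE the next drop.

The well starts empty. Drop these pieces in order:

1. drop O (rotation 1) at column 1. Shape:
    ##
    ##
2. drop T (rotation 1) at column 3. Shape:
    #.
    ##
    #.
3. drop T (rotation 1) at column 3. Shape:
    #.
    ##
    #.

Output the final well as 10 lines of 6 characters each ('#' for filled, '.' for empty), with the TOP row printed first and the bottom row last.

Answer: ......
......
......
......
...#..
...##.
...#..
...#..
.####.
.###..

Derivation:
Drop 1: O rot1 at col 1 lands with bottom-row=0; cleared 0 line(s) (total 0); column heights now [0 2 2 0 0 0], max=2
Drop 2: T rot1 at col 3 lands with bottom-row=0; cleared 0 line(s) (total 0); column heights now [0 2 2 3 2 0], max=3
Drop 3: T rot1 at col 3 lands with bottom-row=3; cleared 0 line(s) (total 0); column heights now [0 2 2 6 5 0], max=6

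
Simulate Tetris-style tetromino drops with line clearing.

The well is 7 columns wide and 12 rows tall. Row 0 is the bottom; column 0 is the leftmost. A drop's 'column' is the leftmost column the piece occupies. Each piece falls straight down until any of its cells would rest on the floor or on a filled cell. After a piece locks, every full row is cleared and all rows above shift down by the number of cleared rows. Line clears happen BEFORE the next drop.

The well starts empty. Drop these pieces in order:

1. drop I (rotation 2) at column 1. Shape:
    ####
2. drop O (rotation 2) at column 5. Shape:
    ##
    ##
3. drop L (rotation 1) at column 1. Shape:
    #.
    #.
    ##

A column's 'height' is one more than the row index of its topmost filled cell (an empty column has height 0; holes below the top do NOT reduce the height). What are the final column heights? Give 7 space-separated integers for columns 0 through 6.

Drop 1: I rot2 at col 1 lands with bottom-row=0; cleared 0 line(s) (total 0); column heights now [0 1 1 1 1 0 0], max=1
Drop 2: O rot2 at col 5 lands with bottom-row=0; cleared 0 line(s) (total 0); column heights now [0 1 1 1 1 2 2], max=2
Drop 3: L rot1 at col 1 lands with bottom-row=1; cleared 0 line(s) (total 0); column heights now [0 4 2 1 1 2 2], max=4

Answer: 0 4 2 1 1 2 2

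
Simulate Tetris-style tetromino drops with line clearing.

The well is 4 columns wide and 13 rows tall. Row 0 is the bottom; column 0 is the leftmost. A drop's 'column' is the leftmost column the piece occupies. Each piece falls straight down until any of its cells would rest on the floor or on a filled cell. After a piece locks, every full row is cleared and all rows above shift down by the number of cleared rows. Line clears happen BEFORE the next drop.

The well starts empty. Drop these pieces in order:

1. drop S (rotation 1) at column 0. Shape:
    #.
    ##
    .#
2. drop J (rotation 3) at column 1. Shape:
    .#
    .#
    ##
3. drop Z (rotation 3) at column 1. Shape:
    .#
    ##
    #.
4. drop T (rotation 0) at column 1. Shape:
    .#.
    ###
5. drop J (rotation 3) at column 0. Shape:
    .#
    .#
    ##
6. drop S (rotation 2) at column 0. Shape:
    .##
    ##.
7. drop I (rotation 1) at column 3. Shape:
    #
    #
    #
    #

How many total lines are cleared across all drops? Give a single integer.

Answer: 1

Derivation:
Drop 1: S rot1 at col 0 lands with bottom-row=0; cleared 0 line(s) (total 0); column heights now [3 2 0 0], max=3
Drop 2: J rot3 at col 1 lands with bottom-row=2; cleared 0 line(s) (total 0); column heights now [3 3 5 0], max=5
Drop 3: Z rot3 at col 1 lands with bottom-row=4; cleared 0 line(s) (total 0); column heights now [3 6 7 0], max=7
Drop 4: T rot0 at col 1 lands with bottom-row=7; cleared 0 line(s) (total 0); column heights now [3 8 9 8], max=9
Drop 5: J rot3 at col 0 lands with bottom-row=8; cleared 0 line(s) (total 0); column heights now [9 11 9 8], max=11
Drop 6: S rot2 at col 0 lands with bottom-row=11; cleared 0 line(s) (total 0); column heights now [12 13 13 8], max=13
Drop 7: I rot1 at col 3 lands with bottom-row=8; cleared 1 line(s) (total 1); column heights now [11 12 12 11], max=12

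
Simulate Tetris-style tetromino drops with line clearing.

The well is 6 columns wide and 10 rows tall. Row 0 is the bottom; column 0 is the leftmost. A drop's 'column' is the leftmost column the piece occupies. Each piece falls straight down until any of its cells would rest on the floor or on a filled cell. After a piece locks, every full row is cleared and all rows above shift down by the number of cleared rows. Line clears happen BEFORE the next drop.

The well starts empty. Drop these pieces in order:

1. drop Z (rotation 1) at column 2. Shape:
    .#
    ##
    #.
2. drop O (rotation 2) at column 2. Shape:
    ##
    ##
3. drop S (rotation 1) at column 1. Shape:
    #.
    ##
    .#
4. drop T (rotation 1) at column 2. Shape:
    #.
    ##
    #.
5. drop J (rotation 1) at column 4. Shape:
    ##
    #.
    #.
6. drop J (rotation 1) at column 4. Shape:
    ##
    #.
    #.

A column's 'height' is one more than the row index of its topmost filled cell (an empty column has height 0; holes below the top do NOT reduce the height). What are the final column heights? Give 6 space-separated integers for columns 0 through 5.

Answer: 0 8 10 9 6 6

Derivation:
Drop 1: Z rot1 at col 2 lands with bottom-row=0; cleared 0 line(s) (total 0); column heights now [0 0 2 3 0 0], max=3
Drop 2: O rot2 at col 2 lands with bottom-row=3; cleared 0 line(s) (total 0); column heights now [0 0 5 5 0 0], max=5
Drop 3: S rot1 at col 1 lands with bottom-row=5; cleared 0 line(s) (total 0); column heights now [0 8 7 5 0 0], max=8
Drop 4: T rot1 at col 2 lands with bottom-row=7; cleared 0 line(s) (total 0); column heights now [0 8 10 9 0 0], max=10
Drop 5: J rot1 at col 4 lands with bottom-row=0; cleared 0 line(s) (total 0); column heights now [0 8 10 9 3 3], max=10
Drop 6: J rot1 at col 4 lands with bottom-row=3; cleared 0 line(s) (total 0); column heights now [0 8 10 9 6 6], max=10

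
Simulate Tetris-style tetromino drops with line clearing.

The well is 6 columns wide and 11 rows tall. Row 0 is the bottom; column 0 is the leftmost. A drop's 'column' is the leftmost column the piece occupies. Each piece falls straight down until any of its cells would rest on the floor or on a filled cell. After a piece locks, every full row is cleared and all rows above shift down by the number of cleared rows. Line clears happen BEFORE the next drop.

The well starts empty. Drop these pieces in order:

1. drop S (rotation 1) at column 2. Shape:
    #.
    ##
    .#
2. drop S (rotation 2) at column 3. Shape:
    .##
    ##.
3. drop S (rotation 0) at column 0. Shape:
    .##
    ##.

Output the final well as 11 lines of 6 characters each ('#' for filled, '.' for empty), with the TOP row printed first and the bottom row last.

Drop 1: S rot1 at col 2 lands with bottom-row=0; cleared 0 line(s) (total 0); column heights now [0 0 3 2 0 0], max=3
Drop 2: S rot2 at col 3 lands with bottom-row=2; cleared 0 line(s) (total 0); column heights now [0 0 3 3 4 4], max=4
Drop 3: S rot0 at col 0 lands with bottom-row=2; cleared 0 line(s) (total 0); column heights now [3 4 4 3 4 4], max=4

Answer: ......
......
......
......
......
......
......
.##.##
#####.
..##..
...#..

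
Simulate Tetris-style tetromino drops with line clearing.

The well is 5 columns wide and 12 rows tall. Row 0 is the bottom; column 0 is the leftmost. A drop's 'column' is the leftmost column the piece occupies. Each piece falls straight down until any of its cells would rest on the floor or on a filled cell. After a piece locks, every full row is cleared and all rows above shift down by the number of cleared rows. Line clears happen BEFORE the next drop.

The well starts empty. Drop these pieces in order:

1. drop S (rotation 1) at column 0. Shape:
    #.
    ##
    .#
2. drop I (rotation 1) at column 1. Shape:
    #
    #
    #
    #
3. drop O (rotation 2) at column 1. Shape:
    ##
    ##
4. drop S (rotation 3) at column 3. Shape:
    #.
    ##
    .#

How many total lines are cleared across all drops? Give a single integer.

Answer: 0

Derivation:
Drop 1: S rot1 at col 0 lands with bottom-row=0; cleared 0 line(s) (total 0); column heights now [3 2 0 0 0], max=3
Drop 2: I rot1 at col 1 lands with bottom-row=2; cleared 0 line(s) (total 0); column heights now [3 6 0 0 0], max=6
Drop 3: O rot2 at col 1 lands with bottom-row=6; cleared 0 line(s) (total 0); column heights now [3 8 8 0 0], max=8
Drop 4: S rot3 at col 3 lands with bottom-row=0; cleared 0 line(s) (total 0); column heights now [3 8 8 3 2], max=8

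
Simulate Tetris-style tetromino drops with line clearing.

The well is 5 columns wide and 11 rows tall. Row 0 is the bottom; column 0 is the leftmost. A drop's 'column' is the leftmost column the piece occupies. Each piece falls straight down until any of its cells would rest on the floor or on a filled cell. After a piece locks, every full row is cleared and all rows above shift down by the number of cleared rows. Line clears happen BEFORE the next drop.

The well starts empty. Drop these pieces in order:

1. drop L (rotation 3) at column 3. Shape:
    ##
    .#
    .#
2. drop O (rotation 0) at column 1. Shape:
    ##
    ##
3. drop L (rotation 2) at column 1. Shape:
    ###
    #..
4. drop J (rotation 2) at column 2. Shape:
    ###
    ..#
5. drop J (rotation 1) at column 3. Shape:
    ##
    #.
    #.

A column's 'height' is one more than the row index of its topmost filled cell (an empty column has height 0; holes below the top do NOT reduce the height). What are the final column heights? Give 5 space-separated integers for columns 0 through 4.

Answer: 0 4 5 8 8

Derivation:
Drop 1: L rot3 at col 3 lands with bottom-row=0; cleared 0 line(s) (total 0); column heights now [0 0 0 3 3], max=3
Drop 2: O rot0 at col 1 lands with bottom-row=0; cleared 0 line(s) (total 0); column heights now [0 2 2 3 3], max=3
Drop 3: L rot2 at col 1 lands with bottom-row=2; cleared 0 line(s) (total 0); column heights now [0 4 4 4 3], max=4
Drop 4: J rot2 at col 2 lands with bottom-row=3; cleared 0 line(s) (total 0); column heights now [0 4 5 5 5], max=5
Drop 5: J rot1 at col 3 lands with bottom-row=5; cleared 0 line(s) (total 0); column heights now [0 4 5 8 8], max=8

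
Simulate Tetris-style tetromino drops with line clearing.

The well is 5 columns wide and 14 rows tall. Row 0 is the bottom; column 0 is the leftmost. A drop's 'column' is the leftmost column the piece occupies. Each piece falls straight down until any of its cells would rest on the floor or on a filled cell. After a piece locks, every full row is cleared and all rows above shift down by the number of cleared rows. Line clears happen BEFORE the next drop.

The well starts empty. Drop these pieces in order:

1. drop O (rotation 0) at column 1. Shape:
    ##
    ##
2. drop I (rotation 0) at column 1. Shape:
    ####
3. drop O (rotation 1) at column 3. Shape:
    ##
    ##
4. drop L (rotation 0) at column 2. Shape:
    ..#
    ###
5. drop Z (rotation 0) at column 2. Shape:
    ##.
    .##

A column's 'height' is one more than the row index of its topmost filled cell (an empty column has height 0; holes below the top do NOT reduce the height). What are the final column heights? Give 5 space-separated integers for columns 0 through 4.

Drop 1: O rot0 at col 1 lands with bottom-row=0; cleared 0 line(s) (total 0); column heights now [0 2 2 0 0], max=2
Drop 2: I rot0 at col 1 lands with bottom-row=2; cleared 0 line(s) (total 0); column heights now [0 3 3 3 3], max=3
Drop 3: O rot1 at col 3 lands with bottom-row=3; cleared 0 line(s) (total 0); column heights now [0 3 3 5 5], max=5
Drop 4: L rot0 at col 2 lands with bottom-row=5; cleared 0 line(s) (total 0); column heights now [0 3 6 6 7], max=7
Drop 5: Z rot0 at col 2 lands with bottom-row=7; cleared 0 line(s) (total 0); column heights now [0 3 9 9 8], max=9

Answer: 0 3 9 9 8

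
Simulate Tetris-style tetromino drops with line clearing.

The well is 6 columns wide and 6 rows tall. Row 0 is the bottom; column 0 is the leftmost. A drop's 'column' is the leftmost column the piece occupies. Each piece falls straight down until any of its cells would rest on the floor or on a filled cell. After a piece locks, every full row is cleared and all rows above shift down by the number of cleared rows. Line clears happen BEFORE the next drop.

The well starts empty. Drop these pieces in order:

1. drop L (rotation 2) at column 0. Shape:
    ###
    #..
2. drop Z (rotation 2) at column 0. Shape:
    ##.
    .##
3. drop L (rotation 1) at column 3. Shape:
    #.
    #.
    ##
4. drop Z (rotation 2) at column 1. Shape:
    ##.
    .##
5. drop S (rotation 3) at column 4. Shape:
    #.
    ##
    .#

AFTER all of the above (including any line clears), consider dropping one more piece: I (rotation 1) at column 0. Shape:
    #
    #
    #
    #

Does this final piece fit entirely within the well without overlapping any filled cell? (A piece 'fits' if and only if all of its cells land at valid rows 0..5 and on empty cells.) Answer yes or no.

Drop 1: L rot2 at col 0 lands with bottom-row=0; cleared 0 line(s) (total 0); column heights now [2 2 2 0 0 0], max=2
Drop 2: Z rot2 at col 0 lands with bottom-row=2; cleared 0 line(s) (total 0); column heights now [4 4 3 0 0 0], max=4
Drop 3: L rot1 at col 3 lands with bottom-row=0; cleared 0 line(s) (total 0); column heights now [4 4 3 3 1 0], max=4
Drop 4: Z rot2 at col 1 lands with bottom-row=3; cleared 0 line(s) (total 0); column heights now [4 5 5 4 1 0], max=5
Drop 5: S rot3 at col 4 lands with bottom-row=0; cleared 1 line(s) (total 1); column heights now [3 4 4 3 2 1], max=4
Test piece I rot1 at col 0 (width 1): heights before test = [3 4 4 3 2 1]; fits = False

Answer: no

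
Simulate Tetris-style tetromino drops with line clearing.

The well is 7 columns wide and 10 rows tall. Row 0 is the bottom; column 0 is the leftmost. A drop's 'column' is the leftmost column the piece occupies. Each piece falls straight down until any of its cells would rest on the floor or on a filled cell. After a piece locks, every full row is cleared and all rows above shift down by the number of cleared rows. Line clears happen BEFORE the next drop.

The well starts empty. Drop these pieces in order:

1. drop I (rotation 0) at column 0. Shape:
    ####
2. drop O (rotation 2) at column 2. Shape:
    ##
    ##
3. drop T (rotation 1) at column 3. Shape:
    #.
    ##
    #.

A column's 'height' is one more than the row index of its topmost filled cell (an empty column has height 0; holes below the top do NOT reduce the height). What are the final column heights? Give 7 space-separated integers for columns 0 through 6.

Answer: 1 1 3 6 5 0 0

Derivation:
Drop 1: I rot0 at col 0 lands with bottom-row=0; cleared 0 line(s) (total 0); column heights now [1 1 1 1 0 0 0], max=1
Drop 2: O rot2 at col 2 lands with bottom-row=1; cleared 0 line(s) (total 0); column heights now [1 1 3 3 0 0 0], max=3
Drop 3: T rot1 at col 3 lands with bottom-row=3; cleared 0 line(s) (total 0); column heights now [1 1 3 6 5 0 0], max=6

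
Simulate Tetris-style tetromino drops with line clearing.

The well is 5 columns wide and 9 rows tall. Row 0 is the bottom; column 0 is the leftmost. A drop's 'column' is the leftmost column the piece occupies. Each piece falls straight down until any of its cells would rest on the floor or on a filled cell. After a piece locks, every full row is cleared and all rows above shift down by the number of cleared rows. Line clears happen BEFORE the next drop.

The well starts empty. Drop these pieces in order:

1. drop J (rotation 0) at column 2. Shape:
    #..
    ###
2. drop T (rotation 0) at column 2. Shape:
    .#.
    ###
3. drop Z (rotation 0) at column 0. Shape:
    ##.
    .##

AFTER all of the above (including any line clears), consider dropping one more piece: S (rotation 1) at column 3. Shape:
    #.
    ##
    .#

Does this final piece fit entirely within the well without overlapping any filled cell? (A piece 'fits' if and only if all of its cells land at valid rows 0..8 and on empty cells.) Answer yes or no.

Drop 1: J rot0 at col 2 lands with bottom-row=0; cleared 0 line(s) (total 0); column heights now [0 0 2 1 1], max=2
Drop 2: T rot0 at col 2 lands with bottom-row=2; cleared 0 line(s) (total 0); column heights now [0 0 3 4 3], max=4
Drop 3: Z rot0 at col 0 lands with bottom-row=3; cleared 0 line(s) (total 0); column heights now [5 5 4 4 3], max=5
Test piece S rot1 at col 3 (width 2): heights before test = [5 5 4 4 3]; fits = True

Answer: yes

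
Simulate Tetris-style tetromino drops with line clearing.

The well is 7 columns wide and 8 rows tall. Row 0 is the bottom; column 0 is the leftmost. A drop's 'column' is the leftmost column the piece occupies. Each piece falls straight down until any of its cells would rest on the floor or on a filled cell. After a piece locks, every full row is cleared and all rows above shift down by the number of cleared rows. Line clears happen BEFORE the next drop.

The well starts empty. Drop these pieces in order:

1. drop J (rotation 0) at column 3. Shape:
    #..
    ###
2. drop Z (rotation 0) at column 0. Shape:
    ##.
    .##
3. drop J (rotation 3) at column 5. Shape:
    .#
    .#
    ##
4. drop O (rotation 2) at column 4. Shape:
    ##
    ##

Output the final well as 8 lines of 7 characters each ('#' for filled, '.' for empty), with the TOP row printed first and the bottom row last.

Answer: .......
.......
.......
.......
....###
....###
##.#.##
.#####.

Derivation:
Drop 1: J rot0 at col 3 lands with bottom-row=0; cleared 0 line(s) (total 0); column heights now [0 0 0 2 1 1 0], max=2
Drop 2: Z rot0 at col 0 lands with bottom-row=0; cleared 0 line(s) (total 0); column heights now [2 2 1 2 1 1 0], max=2
Drop 3: J rot3 at col 5 lands with bottom-row=1; cleared 0 line(s) (total 0); column heights now [2 2 1 2 1 2 4], max=4
Drop 4: O rot2 at col 4 lands with bottom-row=2; cleared 0 line(s) (total 0); column heights now [2 2 1 2 4 4 4], max=4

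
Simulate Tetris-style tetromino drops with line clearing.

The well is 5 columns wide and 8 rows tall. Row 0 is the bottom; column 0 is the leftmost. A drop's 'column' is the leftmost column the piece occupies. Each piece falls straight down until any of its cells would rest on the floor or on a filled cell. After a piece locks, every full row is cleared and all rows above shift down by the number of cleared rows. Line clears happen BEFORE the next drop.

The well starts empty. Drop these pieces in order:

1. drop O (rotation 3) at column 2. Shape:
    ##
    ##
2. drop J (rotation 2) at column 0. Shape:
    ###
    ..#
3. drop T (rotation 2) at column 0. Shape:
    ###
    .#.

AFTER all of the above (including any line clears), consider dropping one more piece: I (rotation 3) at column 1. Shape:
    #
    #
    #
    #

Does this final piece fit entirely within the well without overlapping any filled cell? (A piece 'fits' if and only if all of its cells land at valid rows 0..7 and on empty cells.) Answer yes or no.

Drop 1: O rot3 at col 2 lands with bottom-row=0; cleared 0 line(s) (total 0); column heights now [0 0 2 2 0], max=2
Drop 2: J rot2 at col 0 lands with bottom-row=2; cleared 0 line(s) (total 0); column heights now [4 4 4 2 0], max=4
Drop 3: T rot2 at col 0 lands with bottom-row=4; cleared 0 line(s) (total 0); column heights now [6 6 6 2 0], max=6
Test piece I rot3 at col 1 (width 1): heights before test = [6 6 6 2 0]; fits = False

Answer: no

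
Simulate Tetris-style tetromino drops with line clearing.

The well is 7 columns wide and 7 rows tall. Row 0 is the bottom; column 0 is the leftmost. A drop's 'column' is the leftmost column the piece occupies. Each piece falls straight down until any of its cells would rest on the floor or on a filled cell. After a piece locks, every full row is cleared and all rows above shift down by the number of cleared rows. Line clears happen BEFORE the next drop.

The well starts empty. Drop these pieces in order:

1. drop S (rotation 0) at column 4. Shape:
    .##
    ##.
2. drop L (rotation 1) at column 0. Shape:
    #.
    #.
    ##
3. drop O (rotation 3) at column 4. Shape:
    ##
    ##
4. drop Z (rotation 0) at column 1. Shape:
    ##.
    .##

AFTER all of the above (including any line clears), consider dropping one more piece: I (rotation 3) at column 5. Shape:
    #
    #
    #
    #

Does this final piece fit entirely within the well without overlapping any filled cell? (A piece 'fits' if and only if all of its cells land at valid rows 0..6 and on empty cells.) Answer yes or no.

Drop 1: S rot0 at col 4 lands with bottom-row=0; cleared 0 line(s) (total 0); column heights now [0 0 0 0 1 2 2], max=2
Drop 2: L rot1 at col 0 lands with bottom-row=0; cleared 0 line(s) (total 0); column heights now [3 1 0 0 1 2 2], max=3
Drop 3: O rot3 at col 4 lands with bottom-row=2; cleared 0 line(s) (total 0); column heights now [3 1 0 0 4 4 2], max=4
Drop 4: Z rot0 at col 1 lands with bottom-row=0; cleared 0 line(s) (total 0); column heights now [3 2 2 1 4 4 2], max=4
Test piece I rot3 at col 5 (width 1): heights before test = [3 2 2 1 4 4 2]; fits = False

Answer: no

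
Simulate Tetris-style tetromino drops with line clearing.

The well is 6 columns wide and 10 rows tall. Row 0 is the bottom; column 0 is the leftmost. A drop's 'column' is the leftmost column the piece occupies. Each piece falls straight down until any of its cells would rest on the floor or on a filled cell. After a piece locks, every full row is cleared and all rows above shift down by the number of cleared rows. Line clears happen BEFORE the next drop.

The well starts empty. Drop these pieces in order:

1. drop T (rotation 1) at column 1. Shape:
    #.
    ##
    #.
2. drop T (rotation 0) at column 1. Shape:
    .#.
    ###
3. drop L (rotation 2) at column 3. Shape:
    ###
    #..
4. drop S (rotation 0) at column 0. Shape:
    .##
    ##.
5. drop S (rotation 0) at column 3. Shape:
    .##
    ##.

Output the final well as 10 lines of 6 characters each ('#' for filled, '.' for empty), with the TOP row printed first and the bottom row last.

Drop 1: T rot1 at col 1 lands with bottom-row=0; cleared 0 line(s) (total 0); column heights now [0 3 2 0 0 0], max=3
Drop 2: T rot0 at col 1 lands with bottom-row=3; cleared 0 line(s) (total 0); column heights now [0 4 5 4 0 0], max=5
Drop 3: L rot2 at col 3 lands with bottom-row=4; cleared 0 line(s) (total 0); column heights now [0 4 5 6 6 6], max=6
Drop 4: S rot0 at col 0 lands with bottom-row=4; cleared 0 line(s) (total 0); column heights now [5 6 6 6 6 6], max=6
Drop 5: S rot0 at col 3 lands with bottom-row=6; cleared 0 line(s) (total 0); column heights now [5 6 6 7 8 8], max=8

Answer: ......
......
....##
...##.
.#####
####..
.###..
.#....
.##...
.#....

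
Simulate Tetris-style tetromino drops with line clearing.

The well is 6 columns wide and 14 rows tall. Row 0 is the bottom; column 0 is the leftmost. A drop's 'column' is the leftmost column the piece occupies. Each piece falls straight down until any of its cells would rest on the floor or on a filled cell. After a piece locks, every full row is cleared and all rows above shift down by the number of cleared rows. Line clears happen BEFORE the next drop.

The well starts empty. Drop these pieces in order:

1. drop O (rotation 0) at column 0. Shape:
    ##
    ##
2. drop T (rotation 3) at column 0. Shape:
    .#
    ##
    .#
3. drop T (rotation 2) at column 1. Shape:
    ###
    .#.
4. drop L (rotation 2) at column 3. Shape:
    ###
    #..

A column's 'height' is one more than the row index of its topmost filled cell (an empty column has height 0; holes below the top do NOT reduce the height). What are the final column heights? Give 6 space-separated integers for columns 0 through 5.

Drop 1: O rot0 at col 0 lands with bottom-row=0; cleared 0 line(s) (total 0); column heights now [2 2 0 0 0 0], max=2
Drop 2: T rot3 at col 0 lands with bottom-row=2; cleared 0 line(s) (total 0); column heights now [4 5 0 0 0 0], max=5
Drop 3: T rot2 at col 1 lands with bottom-row=4; cleared 0 line(s) (total 0); column heights now [4 6 6 6 0 0], max=6
Drop 4: L rot2 at col 3 lands with bottom-row=6; cleared 0 line(s) (total 0); column heights now [4 6 6 8 8 8], max=8

Answer: 4 6 6 8 8 8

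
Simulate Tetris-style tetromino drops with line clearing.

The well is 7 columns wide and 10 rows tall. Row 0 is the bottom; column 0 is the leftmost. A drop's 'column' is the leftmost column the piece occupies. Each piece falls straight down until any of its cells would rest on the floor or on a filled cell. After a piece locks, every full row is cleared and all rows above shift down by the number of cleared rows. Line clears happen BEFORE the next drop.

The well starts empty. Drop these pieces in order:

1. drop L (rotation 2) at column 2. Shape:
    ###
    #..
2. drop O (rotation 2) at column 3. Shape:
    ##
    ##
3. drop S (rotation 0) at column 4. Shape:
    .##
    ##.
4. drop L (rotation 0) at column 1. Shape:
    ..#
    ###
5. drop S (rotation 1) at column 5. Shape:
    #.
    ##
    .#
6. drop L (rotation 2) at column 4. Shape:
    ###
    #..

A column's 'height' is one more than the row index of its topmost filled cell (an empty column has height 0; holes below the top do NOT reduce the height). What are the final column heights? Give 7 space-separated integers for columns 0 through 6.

Drop 1: L rot2 at col 2 lands with bottom-row=0; cleared 0 line(s) (total 0); column heights now [0 0 2 2 2 0 0], max=2
Drop 2: O rot2 at col 3 lands with bottom-row=2; cleared 0 line(s) (total 0); column heights now [0 0 2 4 4 0 0], max=4
Drop 3: S rot0 at col 4 lands with bottom-row=4; cleared 0 line(s) (total 0); column heights now [0 0 2 4 5 6 6], max=6
Drop 4: L rot0 at col 1 lands with bottom-row=4; cleared 0 line(s) (total 0); column heights now [0 5 5 6 5 6 6], max=6
Drop 5: S rot1 at col 5 lands with bottom-row=6; cleared 0 line(s) (total 0); column heights now [0 5 5 6 5 9 8], max=9
Drop 6: L rot2 at col 4 lands with bottom-row=8; cleared 0 line(s) (total 0); column heights now [0 5 5 6 10 10 10], max=10

Answer: 0 5 5 6 10 10 10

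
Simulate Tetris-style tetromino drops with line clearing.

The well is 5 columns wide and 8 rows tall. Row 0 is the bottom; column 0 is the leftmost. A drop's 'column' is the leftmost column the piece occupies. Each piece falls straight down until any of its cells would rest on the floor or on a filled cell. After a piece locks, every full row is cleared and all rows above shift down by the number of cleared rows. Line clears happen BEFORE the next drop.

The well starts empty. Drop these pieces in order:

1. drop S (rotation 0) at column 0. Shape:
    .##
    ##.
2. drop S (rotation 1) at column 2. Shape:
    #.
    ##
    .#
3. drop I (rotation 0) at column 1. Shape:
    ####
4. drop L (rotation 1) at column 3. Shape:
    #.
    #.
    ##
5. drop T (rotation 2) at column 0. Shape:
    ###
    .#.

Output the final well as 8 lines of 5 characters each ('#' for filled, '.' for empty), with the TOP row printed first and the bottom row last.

Answer: ...#.
####.
.#.##
.####
..#..
..##.
.###.
##...

Derivation:
Drop 1: S rot0 at col 0 lands with bottom-row=0; cleared 0 line(s) (total 0); column heights now [1 2 2 0 0], max=2
Drop 2: S rot1 at col 2 lands with bottom-row=1; cleared 0 line(s) (total 0); column heights now [1 2 4 3 0], max=4
Drop 3: I rot0 at col 1 lands with bottom-row=4; cleared 0 line(s) (total 0); column heights now [1 5 5 5 5], max=5
Drop 4: L rot1 at col 3 lands with bottom-row=5; cleared 0 line(s) (total 0); column heights now [1 5 5 8 6], max=8
Drop 5: T rot2 at col 0 lands with bottom-row=5; cleared 0 line(s) (total 0); column heights now [7 7 7 8 6], max=8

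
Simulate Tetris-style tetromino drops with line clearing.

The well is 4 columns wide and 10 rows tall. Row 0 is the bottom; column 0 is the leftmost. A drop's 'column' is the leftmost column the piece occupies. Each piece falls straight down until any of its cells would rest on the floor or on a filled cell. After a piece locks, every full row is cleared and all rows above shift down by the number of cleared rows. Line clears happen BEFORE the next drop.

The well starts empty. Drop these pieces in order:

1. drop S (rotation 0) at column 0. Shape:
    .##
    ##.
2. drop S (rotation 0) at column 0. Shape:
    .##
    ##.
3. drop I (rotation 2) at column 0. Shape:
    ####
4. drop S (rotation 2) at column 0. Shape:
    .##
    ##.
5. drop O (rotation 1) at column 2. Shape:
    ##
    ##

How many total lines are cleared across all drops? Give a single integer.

Answer: 1

Derivation:
Drop 1: S rot0 at col 0 lands with bottom-row=0; cleared 0 line(s) (total 0); column heights now [1 2 2 0], max=2
Drop 2: S rot0 at col 0 lands with bottom-row=2; cleared 0 line(s) (total 0); column heights now [3 4 4 0], max=4
Drop 3: I rot2 at col 0 lands with bottom-row=4; cleared 1 line(s) (total 1); column heights now [3 4 4 0], max=4
Drop 4: S rot2 at col 0 lands with bottom-row=4; cleared 0 line(s) (total 1); column heights now [5 6 6 0], max=6
Drop 5: O rot1 at col 2 lands with bottom-row=6; cleared 0 line(s) (total 1); column heights now [5 6 8 8], max=8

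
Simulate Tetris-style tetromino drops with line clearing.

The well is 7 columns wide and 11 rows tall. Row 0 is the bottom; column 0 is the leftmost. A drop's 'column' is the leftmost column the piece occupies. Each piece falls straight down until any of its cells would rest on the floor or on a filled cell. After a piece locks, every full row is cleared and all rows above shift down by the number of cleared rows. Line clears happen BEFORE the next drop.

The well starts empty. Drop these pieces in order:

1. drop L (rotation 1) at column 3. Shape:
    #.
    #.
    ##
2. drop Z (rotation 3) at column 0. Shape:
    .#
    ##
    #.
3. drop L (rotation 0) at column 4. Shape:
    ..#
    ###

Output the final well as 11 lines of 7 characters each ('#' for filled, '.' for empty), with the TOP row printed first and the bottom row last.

Answer: .......
.......
.......
.......
.......
.......
.......
.......
.#.#..#
##.####
#..##..

Derivation:
Drop 1: L rot1 at col 3 lands with bottom-row=0; cleared 0 line(s) (total 0); column heights now [0 0 0 3 1 0 0], max=3
Drop 2: Z rot3 at col 0 lands with bottom-row=0; cleared 0 line(s) (total 0); column heights now [2 3 0 3 1 0 0], max=3
Drop 3: L rot0 at col 4 lands with bottom-row=1; cleared 0 line(s) (total 0); column heights now [2 3 0 3 2 2 3], max=3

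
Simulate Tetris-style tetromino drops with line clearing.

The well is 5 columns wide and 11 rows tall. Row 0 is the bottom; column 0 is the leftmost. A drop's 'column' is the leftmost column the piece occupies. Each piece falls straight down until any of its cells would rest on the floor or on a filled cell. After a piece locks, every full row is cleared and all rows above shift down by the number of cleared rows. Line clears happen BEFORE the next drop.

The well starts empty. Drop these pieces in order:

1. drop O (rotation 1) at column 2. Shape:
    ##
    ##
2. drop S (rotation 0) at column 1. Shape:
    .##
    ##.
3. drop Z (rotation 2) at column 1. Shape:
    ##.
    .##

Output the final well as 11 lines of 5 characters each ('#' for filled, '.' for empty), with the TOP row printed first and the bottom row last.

Drop 1: O rot1 at col 2 lands with bottom-row=0; cleared 0 line(s) (total 0); column heights now [0 0 2 2 0], max=2
Drop 2: S rot0 at col 1 lands with bottom-row=2; cleared 0 line(s) (total 0); column heights now [0 3 4 4 0], max=4
Drop 3: Z rot2 at col 1 lands with bottom-row=4; cleared 0 line(s) (total 0); column heights now [0 6 6 5 0], max=6

Answer: .....
.....
.....
.....
.....
.##..
..##.
..##.
.##..
..##.
..##.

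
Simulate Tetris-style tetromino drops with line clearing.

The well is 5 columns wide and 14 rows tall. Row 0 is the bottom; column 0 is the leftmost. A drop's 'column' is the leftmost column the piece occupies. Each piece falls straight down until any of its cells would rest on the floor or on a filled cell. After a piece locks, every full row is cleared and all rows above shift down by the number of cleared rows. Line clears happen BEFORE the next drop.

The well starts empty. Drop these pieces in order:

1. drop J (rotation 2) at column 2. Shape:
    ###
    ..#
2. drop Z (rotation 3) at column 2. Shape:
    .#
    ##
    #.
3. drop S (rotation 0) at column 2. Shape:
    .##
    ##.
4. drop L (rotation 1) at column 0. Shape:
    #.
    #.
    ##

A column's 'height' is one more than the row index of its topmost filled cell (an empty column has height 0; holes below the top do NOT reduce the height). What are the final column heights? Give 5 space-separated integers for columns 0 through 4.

Drop 1: J rot2 at col 2 lands with bottom-row=0; cleared 0 line(s) (total 0); column heights now [0 0 2 2 2], max=2
Drop 2: Z rot3 at col 2 lands with bottom-row=2; cleared 0 line(s) (total 0); column heights now [0 0 4 5 2], max=5
Drop 3: S rot0 at col 2 lands with bottom-row=5; cleared 0 line(s) (total 0); column heights now [0 0 6 7 7], max=7
Drop 4: L rot1 at col 0 lands with bottom-row=0; cleared 0 line(s) (total 0); column heights now [3 1 6 7 7], max=7

Answer: 3 1 6 7 7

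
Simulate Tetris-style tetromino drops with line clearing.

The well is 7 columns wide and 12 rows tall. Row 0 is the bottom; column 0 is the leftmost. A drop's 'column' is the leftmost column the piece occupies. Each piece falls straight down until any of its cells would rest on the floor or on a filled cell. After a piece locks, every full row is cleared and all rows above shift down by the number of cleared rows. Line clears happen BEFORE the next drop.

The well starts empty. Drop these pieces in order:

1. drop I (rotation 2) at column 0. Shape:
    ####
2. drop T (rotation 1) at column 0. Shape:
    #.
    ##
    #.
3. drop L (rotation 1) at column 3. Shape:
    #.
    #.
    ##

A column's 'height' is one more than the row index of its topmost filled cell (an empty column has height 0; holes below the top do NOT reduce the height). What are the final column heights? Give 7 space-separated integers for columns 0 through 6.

Answer: 4 3 1 4 2 0 0

Derivation:
Drop 1: I rot2 at col 0 lands with bottom-row=0; cleared 0 line(s) (total 0); column heights now [1 1 1 1 0 0 0], max=1
Drop 2: T rot1 at col 0 lands with bottom-row=1; cleared 0 line(s) (total 0); column heights now [4 3 1 1 0 0 0], max=4
Drop 3: L rot1 at col 3 lands with bottom-row=1; cleared 0 line(s) (total 0); column heights now [4 3 1 4 2 0 0], max=4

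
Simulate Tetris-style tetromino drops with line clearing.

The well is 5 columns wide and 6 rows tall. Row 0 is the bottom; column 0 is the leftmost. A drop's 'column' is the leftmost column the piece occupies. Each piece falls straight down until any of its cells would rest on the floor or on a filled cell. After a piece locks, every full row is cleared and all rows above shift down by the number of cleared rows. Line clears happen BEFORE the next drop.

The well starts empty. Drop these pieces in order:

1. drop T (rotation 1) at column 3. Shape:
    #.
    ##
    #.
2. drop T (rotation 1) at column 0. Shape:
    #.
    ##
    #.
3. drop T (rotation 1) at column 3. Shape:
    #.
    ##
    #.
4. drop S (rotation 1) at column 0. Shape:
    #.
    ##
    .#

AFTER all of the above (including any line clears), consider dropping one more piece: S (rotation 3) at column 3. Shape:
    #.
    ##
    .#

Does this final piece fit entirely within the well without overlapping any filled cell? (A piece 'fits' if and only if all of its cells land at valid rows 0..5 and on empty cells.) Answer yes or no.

Drop 1: T rot1 at col 3 lands with bottom-row=0; cleared 0 line(s) (total 0); column heights now [0 0 0 3 2], max=3
Drop 2: T rot1 at col 0 lands with bottom-row=0; cleared 0 line(s) (total 0); column heights now [3 2 0 3 2], max=3
Drop 3: T rot1 at col 3 lands with bottom-row=3; cleared 0 line(s) (total 0); column heights now [3 2 0 6 5], max=6
Drop 4: S rot1 at col 0 lands with bottom-row=2; cleared 0 line(s) (total 0); column heights now [5 4 0 6 5], max=6
Test piece S rot3 at col 3 (width 2): heights before test = [5 4 0 6 5]; fits = False

Answer: no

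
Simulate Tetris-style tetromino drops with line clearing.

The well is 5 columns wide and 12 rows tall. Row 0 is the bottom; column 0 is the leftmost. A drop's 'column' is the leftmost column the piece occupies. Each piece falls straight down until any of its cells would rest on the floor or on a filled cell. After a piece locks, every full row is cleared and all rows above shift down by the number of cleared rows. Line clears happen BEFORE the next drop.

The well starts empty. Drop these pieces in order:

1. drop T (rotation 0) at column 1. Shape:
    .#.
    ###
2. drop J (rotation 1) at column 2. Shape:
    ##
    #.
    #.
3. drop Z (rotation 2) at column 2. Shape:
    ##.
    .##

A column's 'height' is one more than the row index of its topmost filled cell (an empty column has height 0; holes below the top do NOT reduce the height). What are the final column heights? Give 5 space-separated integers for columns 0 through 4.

Answer: 0 1 7 7 6

Derivation:
Drop 1: T rot0 at col 1 lands with bottom-row=0; cleared 0 line(s) (total 0); column heights now [0 1 2 1 0], max=2
Drop 2: J rot1 at col 2 lands with bottom-row=2; cleared 0 line(s) (total 0); column heights now [0 1 5 5 0], max=5
Drop 3: Z rot2 at col 2 lands with bottom-row=5; cleared 0 line(s) (total 0); column heights now [0 1 7 7 6], max=7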